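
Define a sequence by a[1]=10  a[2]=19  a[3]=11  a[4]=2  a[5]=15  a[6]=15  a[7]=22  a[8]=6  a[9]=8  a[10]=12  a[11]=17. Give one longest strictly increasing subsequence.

2, 6, 8, 12, 17

Patience tails give the LIS length; then backtrack through the dp parents:
10 → extends → [10]
19 → extends → [10, 19]
11 → replaces 19 → [10, 11]
2 → replaces 10 → [2, 11]
15 → extends → [2, 11, 15]
15 → already a tail → [2, 11, 15]
22 → extends → [2, 11, 15, 22]
6 → replaces 11 → [2, 6, 15, 22]
8 → replaces 15 → [2, 6, 8, 22]
12 → replaces 22 → [2, 6, 8, 12]
17 → extends → [2, 6, 8, 12, 17]
Length 5; one witness is 2, 6, 8, 12, 17.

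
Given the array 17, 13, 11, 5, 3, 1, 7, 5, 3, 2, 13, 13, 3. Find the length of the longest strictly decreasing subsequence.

Negate each value so 'decreasing' becomes 'increasing', then run patience tails on the negated sequence:
-17 → extends → [-17]
-13 → extends → [-17, -13]
-11 → extends → [-17, -13, -11]
-5 → extends → [-17, -13, -11, -5]
-3 → extends → [-17, -13, -11, -5, -3]
-1 → extends → [-17, -13, -11, -5, -3, -1]
-7 → replaces -5 → [-17, -13, -11, -7, -3, -1]
-5 → replaces -3 → [-17, -13, -11, -7, -5, -1]
-3 → replaces -1 → [-17, -13, -11, -7, -5, -3]
-2 → extends → [-17, -13, -11, -7, -5, -3, -2]
-13 → already a tail → [-17, -13, -11, -7, -5, -3, -2]
-13 → already a tail → [-17, -13, -11, -7, -5, -3, -2]
-3 → already a tail → [-17, -13, -11, -7, -5, -3, -2]
Seven tails, so the longest strictly decreasing subsequence of the original has length 7.

7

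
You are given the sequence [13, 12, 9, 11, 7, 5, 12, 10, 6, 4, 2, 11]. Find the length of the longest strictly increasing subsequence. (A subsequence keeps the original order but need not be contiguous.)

Let dp[i] be the length of the longest such subsequence ending at index i:
i:      1  2  3  4  5  6  7  8  9 10 11 12
a[i]:  13 12  9 11  7  5 12 10  6  4  2 11
dp:     1  1  1  2  1  1  3  2  2  1  1  3
Maximum dp value is 3.

3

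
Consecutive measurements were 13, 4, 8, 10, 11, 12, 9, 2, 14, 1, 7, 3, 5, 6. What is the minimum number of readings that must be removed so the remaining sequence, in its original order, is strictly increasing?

8

Fewest deletions = n − (longest strictly increasing subsequence).
Patience tails:
13 → extends → [13]
4 → replaces 13 → [4]
8 → extends → [4, 8]
10 → extends → [4, 8, 10]
11 → extends → [4, 8, 10, 11]
12 → extends → [4, 8, 10, 11, 12]
9 → replaces 10 → [4, 8, 9, 11, 12]
2 → replaces 4 → [2, 8, 9, 11, 12]
14 → extends → [2, 8, 9, 11, 12, 14]
1 → replaces 2 → [1, 8, 9, 11, 12, 14]
7 → replaces 8 → [1, 7, 9, 11, 12, 14]
3 → replaces 7 → [1, 3, 9, 11, 12, 14]
5 → replaces 9 → [1, 3, 5, 11, 12, 14]
6 → replaces 11 → [1, 3, 5, 6, 12, 14]
Longest strictly increasing subsequence has length 6, so deletions = 14 − 6 = 8.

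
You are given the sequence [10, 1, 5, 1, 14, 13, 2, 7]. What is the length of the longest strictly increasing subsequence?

3

Track the smallest tail for each achievable length (strict):
10 → extends → [10]
1 → replaces 10 → [1]
5 → extends → [1, 5]
1 → already a tail → [1, 5]
14 → extends → [1, 5, 14]
13 → replaces 14 → [1, 5, 13]
2 → replaces 5 → [1, 2, 13]
7 → replaces 13 → [1, 2, 7]
Three tails, so the longest strictly increasing subsequence has length 3 (e.g. 1, 5, 14).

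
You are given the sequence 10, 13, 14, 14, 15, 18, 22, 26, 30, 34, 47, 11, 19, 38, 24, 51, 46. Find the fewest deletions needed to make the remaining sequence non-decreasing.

5

Fewest deletions = n − (longest non-decreasing subsequence).
i:      1  2  3  4  5  6  7  8  9 10 11 12 13 14 15 16 17
a[i]:  10 13 14 14 15 18 22 26 30 34 47 11 19 38 24 51 46
dp:     1  2  3  4  5  6  7  8  9 10 11  2  7 11  8 12 12
max dp = 12, so deletions = 17 − 12 = 5.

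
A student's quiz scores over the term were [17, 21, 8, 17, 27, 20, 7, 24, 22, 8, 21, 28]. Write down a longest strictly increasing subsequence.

Patience tails give the LIS length; then backtrack through the dp parents:
17 → extends → [17]
21 → extends → [17, 21]
8 → replaces 17 → [8, 21]
17 → replaces 21 → [8, 17]
27 → extends → [8, 17, 27]
20 → replaces 27 → [8, 17, 20]
7 → replaces 8 → [7, 17, 20]
24 → extends → [7, 17, 20, 24]
22 → replaces 24 → [7, 17, 20, 22]
8 → replaces 17 → [7, 8, 20, 22]
21 → replaces 22 → [7, 8, 20, 21]
28 → extends → [7, 8, 20, 21, 28]
Length 5; one witness is 8, 17, 20, 24, 28.

8, 17, 20, 24, 28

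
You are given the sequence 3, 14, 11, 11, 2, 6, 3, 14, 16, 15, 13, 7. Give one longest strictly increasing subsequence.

3, 11, 14, 16

Patience tails give the LIS length; then backtrack through the dp parents:
3 → extends → [3]
14 → extends → [3, 14]
11 → replaces 14 → [3, 11]
11 → already a tail → [3, 11]
2 → replaces 3 → [2, 11]
6 → replaces 11 → [2, 6]
3 → replaces 6 → [2, 3]
14 → extends → [2, 3, 14]
16 → extends → [2, 3, 14, 16]
15 → replaces 16 → [2, 3, 14, 15]
13 → replaces 14 → [2, 3, 13, 15]
7 → replaces 13 → [2, 3, 7, 15]
Length 4; one witness is 3, 11, 14, 16.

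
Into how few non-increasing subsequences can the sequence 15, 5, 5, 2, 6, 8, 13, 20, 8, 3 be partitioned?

The minimum number of non-increasing subsequences covering a sequence equals the length of its longest strictly increasing subsequence.
LIS length is 5 (e.g. 5, 6, 8, 13, 20), so 5 piles are needed.

5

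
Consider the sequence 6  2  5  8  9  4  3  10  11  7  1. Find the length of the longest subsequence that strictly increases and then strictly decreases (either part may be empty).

inc[i] = longest strictly increasing subsequence ending at i; dec[i] = longest strictly decreasing subsequence starting at i:
i:      1  2  3  4  5  6  7  8  9 10 11
a[i]:   6  2  5  8  9  4  3 10 11  7  1
inc:    1  1  2  3  4  2  2  5  6  3  1
dec:    5  2  4  4  4  3  2  3  3  2  1
Best peak at i=9 (value 11): inc=6, dec=3, length 6+3−1 = 8.

8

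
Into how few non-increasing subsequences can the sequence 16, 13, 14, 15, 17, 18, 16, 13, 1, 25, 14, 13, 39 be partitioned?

7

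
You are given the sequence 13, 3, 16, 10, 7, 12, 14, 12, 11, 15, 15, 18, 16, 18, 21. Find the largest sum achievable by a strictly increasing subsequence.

109

Let S[i] be the best sum of a strictly increasing subsequence ending at i:
i:       1   2   3   4   5   6   7   8   9  10  11  12  13  14  15
a[i]:   13   3  16  10   7  12  14  12  11  15  15  18  16  18  21
S:      13   3  29  13  10  25  39  25  24  54  54  72  70  88 109
Maximum is 109 (e.g. 3 + 10 + 12 + 14 + 15 + 16 + 18 + 21).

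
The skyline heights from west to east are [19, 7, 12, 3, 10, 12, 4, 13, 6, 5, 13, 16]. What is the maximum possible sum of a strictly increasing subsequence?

Let S[i] be the best sum of a strictly increasing subsequence ending at i:
i:      1  2  3  4  5  6  7  8  9 10 11 12
a[i]:  19  7 12  3 10 12  4 13  6  5 13 16
S:     19  7 19  3 17 29  7 42 13 12 42 58
Maximum is 58 (e.g. 7 + 10 + 12 + 13 + 16).

58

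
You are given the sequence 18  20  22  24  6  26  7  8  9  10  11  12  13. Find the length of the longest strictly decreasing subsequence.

Let dp[i] be the longest strictly decreasing subsequence ending at i:
i:      1  2  3  4  5  6  7  8  9 10 11 12 13
a[i]:  18 20 22 24  6 26  7  8  9 10 11 12 13
dp:     1  1  1  1  2  1  2  2  2  2  2  2  2
Maximum is 2.

2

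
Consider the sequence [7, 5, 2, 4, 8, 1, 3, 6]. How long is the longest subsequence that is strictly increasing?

3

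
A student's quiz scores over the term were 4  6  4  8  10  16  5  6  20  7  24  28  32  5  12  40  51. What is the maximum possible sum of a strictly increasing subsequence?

239

Let S[i] be the best sum of a strictly increasing subsequence ending at i:
i:       1   2   3   4   5   6   7   8   9  10  11  12  13  14  15  16  17
a[i]:    4   6   4   8  10  16   5   6  20   7  24  28  32   5  12  40  51
S:       4  10   4  18  28  44   9  15  64  22  88 116 148   9  40 188 239
Maximum is 239 (e.g. 4 + 6 + 8 + 10 + 16 + 20 + 24 + 28 + 32 + 40 + 51).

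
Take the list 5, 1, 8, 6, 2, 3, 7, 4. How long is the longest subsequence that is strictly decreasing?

3

Let dp[i] be the longest strictly decreasing subsequence ending at i:
i:     1 2 3 4 5 6 7 8
a[i]:  5 1 8 6 2 3 7 4
dp:    1 2 1 2 3 3 2 3
Maximum is 3.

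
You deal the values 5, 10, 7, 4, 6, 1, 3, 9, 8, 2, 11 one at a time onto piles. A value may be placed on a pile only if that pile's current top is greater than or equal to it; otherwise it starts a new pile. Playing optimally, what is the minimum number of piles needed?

Place each on the leftmost legal pile:
5 → new pile 1 (tops now [5])
10 → new pile 2 (tops now [5, 10])
7 → pile 2 (tops now [5, 7])
4 → pile 1 (tops now [4, 7])
6 → pile 2 (tops now [4, 6])
1 → pile 1 (tops now [1, 6])
3 → pile 2 (tops now [1, 3])
9 → new pile 3 (tops now [1, 3, 9])
8 → pile 3 (tops now [1, 3, 8])
2 → pile 2 (tops now [1, 2, 8])
11 → new pile 4 (tops now [1, 2, 8, 11])
Four piles.

4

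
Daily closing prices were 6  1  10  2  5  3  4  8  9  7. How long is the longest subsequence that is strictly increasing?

6

Track the smallest tail for each achievable length (strict):
6 → extends → [6]
1 → replaces 6 → [1]
10 → extends → [1, 10]
2 → replaces 10 → [1, 2]
5 → extends → [1, 2, 5]
3 → replaces 5 → [1, 2, 3]
4 → extends → [1, 2, 3, 4]
8 → extends → [1, 2, 3, 4, 8]
9 → extends → [1, 2, 3, 4, 8, 9]
7 → replaces 8 → [1, 2, 3, 4, 7, 9]
Six tails, so the longest strictly increasing subsequence has length 6 (e.g. 1, 2, 3, 4, 8, 9).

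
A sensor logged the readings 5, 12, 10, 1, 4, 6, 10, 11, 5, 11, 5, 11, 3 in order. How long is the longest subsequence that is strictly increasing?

Track the smallest tail for each achievable length (strict):
5 → extends → [5]
12 → extends → [5, 12]
10 → replaces 12 → [5, 10]
1 → replaces 5 → [1, 10]
4 → replaces 10 → [1, 4]
6 → extends → [1, 4, 6]
10 → extends → [1, 4, 6, 10]
11 → extends → [1, 4, 6, 10, 11]
5 → replaces 6 → [1, 4, 5, 10, 11]
11 → already a tail → [1, 4, 5, 10, 11]
5 → already a tail → [1, 4, 5, 10, 11]
11 → already a tail → [1, 4, 5, 10, 11]
3 → replaces 4 → [1, 3, 5, 10, 11]
Five tails, so the longest strictly increasing subsequence has length 5 (e.g. 1, 4, 6, 10, 11).

5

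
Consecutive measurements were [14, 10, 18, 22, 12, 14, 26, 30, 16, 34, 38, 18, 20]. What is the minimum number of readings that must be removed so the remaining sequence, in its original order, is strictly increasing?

6

Fewest deletions = n − (longest strictly increasing subsequence).
i:      1  2  3  4  5  6  7  8  9 10 11 12 13
a[i]:  14 10 18 22 12 14 26 30 16 34 38 18 20
dp:     1  1  2  3  2  3  4  5  4  6  7  5  6
max dp = 7, so deletions = 13 − 7 = 6.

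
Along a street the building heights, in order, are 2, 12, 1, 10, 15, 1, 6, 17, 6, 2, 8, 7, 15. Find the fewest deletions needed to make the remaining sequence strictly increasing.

9

Fewest deletions = n − (longest strictly increasing subsequence).
Patience tails:
2 → extends → [2]
12 → extends → [2, 12]
1 → replaces 2 → [1, 12]
10 → replaces 12 → [1, 10]
15 → extends → [1, 10, 15]
1 → already a tail → [1, 10, 15]
6 → replaces 10 → [1, 6, 15]
17 → extends → [1, 6, 15, 17]
6 → already a tail → [1, 6, 15, 17]
2 → replaces 6 → [1, 2, 15, 17]
8 → replaces 15 → [1, 2, 8, 17]
7 → replaces 8 → [1, 2, 7, 17]
15 → replaces 17 → [1, 2, 7, 15]
Longest strictly increasing subsequence has length 4, so deletions = 13 − 4 = 9.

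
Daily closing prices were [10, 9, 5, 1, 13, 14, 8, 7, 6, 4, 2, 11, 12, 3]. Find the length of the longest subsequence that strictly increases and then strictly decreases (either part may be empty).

inc[i] = longest strictly increasing subsequence ending at i; dec[i] = longest strictly decreasing subsequence starting at i:
i:      1  2  3  4  5  6  7  8  9 10 11 12 13 14
a[i]:  10  9  5  1 13 14  8  7  6  4  2 11 12  3
inc:    1  1  1  1  2  3  2  2  2  2  2  3  4  3
dec:    7  6  3  1  6  6  5  4  3  2  1  2  2  1
Best peak at i=6 (value 14): inc=3, dec=6, length 3+6−1 = 8.

8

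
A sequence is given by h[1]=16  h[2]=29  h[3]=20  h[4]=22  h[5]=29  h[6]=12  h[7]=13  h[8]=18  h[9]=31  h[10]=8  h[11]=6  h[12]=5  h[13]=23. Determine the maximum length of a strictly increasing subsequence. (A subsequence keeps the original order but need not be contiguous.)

5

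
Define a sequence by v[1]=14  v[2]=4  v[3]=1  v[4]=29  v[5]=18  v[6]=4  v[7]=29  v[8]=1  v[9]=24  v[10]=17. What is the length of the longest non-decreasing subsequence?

3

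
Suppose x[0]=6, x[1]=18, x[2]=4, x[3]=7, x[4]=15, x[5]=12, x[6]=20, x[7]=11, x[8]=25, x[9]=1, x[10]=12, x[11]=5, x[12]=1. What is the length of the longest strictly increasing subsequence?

5

Track the smallest tail for each achievable length (strict):
6 → extends → [6]
18 → extends → [6, 18]
4 → replaces 6 → [4, 18]
7 → replaces 18 → [4, 7]
15 → extends → [4, 7, 15]
12 → replaces 15 → [4, 7, 12]
20 → extends → [4, 7, 12, 20]
11 → replaces 12 → [4, 7, 11, 20]
25 → extends → [4, 7, 11, 20, 25]
1 → replaces 4 → [1, 7, 11, 20, 25]
12 → replaces 20 → [1, 7, 11, 12, 25]
5 → replaces 7 → [1, 5, 11, 12, 25]
1 → already a tail → [1, 5, 11, 12, 25]
Five tails, so the longest strictly increasing subsequence has length 5 (e.g. 6, 7, 15, 20, 25).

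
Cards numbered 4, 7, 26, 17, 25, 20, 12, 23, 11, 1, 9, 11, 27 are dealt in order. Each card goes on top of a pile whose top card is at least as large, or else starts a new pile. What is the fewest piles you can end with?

6

Place each on the leftmost legal pile:
4 → new pile 1 (tops now [4])
7 → new pile 2 (tops now [4, 7])
26 → new pile 3 (tops now [4, 7, 26])
17 → pile 3 (tops now [4, 7, 17])
25 → new pile 4 (tops now [4, 7, 17, 25])
20 → pile 4 (tops now [4, 7, 17, 20])
12 → pile 3 (tops now [4, 7, 12, 20])
23 → new pile 5 (tops now [4, 7, 12, 20, 23])
11 → pile 3 (tops now [4, 7, 11, 20, 23])
1 → pile 1 (tops now [1, 7, 11, 20, 23])
9 → pile 3 (tops now [1, 7, 9, 20, 23])
11 → pile 4 (tops now [1, 7, 9, 11, 23])
27 → new pile 6 (tops now [1, 7, 9, 11, 23, 27])
Six piles.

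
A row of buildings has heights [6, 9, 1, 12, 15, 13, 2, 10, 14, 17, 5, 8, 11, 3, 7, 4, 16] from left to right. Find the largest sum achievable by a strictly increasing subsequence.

71

Let S[i] be the best sum of a strictly increasing subsequence ending at i:
i:      1  2  3  4  5  6  7  8  9 10 11 12 13 14 15 16 17
a[i]:   6  9  1 12 15 13  2 10 14 17  5  8 11  3  7  4 16
S:      6 15  1 27 42 40  3 25 54 71  8 16 36  6 15 10 70
Maximum is 71 (e.g. 6 + 9 + 12 + 13 + 14 + 17).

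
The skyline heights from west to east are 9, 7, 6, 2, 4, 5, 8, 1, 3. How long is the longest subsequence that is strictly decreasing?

5

Negate each value so 'decreasing' becomes 'increasing', then run patience tails on the negated sequence:
-9 → extends → [-9]
-7 → extends → [-9, -7]
-6 → extends → [-9, -7, -6]
-2 → extends → [-9, -7, -6, -2]
-4 → replaces -2 → [-9, -7, -6, -4]
-5 → replaces -4 → [-9, -7, -6, -5]
-8 → replaces -7 → [-9, -8, -6, -5]
-1 → extends → [-9, -8, -6, -5, -1]
-3 → replaces -1 → [-9, -8, -6, -5, -3]
Five tails, so the longest strictly decreasing subsequence of the original has length 5.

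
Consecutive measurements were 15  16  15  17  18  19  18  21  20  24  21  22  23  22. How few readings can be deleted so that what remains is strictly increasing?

5

Fewest deletions = n − (longest strictly increasing subsequence).
Patience tails:
15 → extends → [15]
16 → extends → [15, 16]
15 → already a tail → [15, 16]
17 → extends → [15, 16, 17]
18 → extends → [15, 16, 17, 18]
19 → extends → [15, 16, 17, 18, 19]
18 → already a tail → [15, 16, 17, 18, 19]
21 → extends → [15, 16, 17, 18, 19, 21]
20 → replaces 21 → [15, 16, 17, 18, 19, 20]
24 → extends → [15, 16, 17, 18, 19, 20, 24]
21 → replaces 24 → [15, 16, 17, 18, 19, 20, 21]
22 → extends → [15, 16, 17, 18, 19, 20, 21, 22]
23 → extends → [15, 16, 17, 18, 19, 20, 21, 22, 23]
22 → already a tail → [15, 16, 17, 18, 19, 20, 21, 22, 23]
Longest strictly increasing subsequence has length 9, so deletions = 14 − 9 = 5.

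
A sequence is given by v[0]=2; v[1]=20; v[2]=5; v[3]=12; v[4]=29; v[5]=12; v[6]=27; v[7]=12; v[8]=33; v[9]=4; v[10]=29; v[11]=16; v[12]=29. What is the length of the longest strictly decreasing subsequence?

4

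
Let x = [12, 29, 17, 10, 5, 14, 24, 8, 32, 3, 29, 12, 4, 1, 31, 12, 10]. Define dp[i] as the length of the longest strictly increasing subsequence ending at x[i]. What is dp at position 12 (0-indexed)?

2

dp[i] = 1 + max{dp[j] : j<i, x[j]<x[i]} (or 1 if no such j):
i:      0  1  2  3  4  5  6  7  8  9 10 11 12 13 14 15 16
x[i]:  12 29 17 10  5 14 24  8 32  3 29 12  4  1 31 12 10
dp:     1  2  2  1  1  2  3  2  4  1  4  3  2  1  5  3  3
At index 12 the value is 2.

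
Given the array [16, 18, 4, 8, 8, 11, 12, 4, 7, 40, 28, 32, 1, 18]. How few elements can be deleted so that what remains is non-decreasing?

7

Fewest deletions = n − (longest non-decreasing subsequence).
Patience tails:
16 → extends → [16]
18 → extends → [16, 18]
4 → replaces 16 → [4, 18]
8 → replaces 18 → [4, 8]
8 → extends → [4, 8, 8]
11 → extends → [4, 8, 8, 11]
12 → extends → [4, 8, 8, 11, 12]
4 → replaces 8 → [4, 4, 8, 11, 12]
7 → replaces 8 → [4, 4, 7, 11, 12]
40 → extends → [4, 4, 7, 11, 12, 40]
28 → replaces 40 → [4, 4, 7, 11, 12, 28]
32 → extends → [4, 4, 7, 11, 12, 28, 32]
1 → replaces 4 → [1, 4, 7, 11, 12, 28, 32]
18 → replaces 28 → [1, 4, 7, 11, 12, 18, 32]
Longest non-decreasing subsequence has length 7, so deletions = 14 − 7 = 7.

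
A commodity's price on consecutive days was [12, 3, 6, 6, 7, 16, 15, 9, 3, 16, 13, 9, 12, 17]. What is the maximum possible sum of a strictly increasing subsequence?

Let S[i] be the best sum of a strictly increasing subsequence ending at i:
i:      1  2  3  4  5  6  7  8  9 10 11 12 13 14
a[i]:  12  3  6  6  7 16 15  9  3 16 13  9 12 17
S:     12  3  9  9 16 32 31 25  3 47 38 25 37 64
Maximum is 64 (e.g. 3 + 6 + 7 + 15 + 16 + 17).

64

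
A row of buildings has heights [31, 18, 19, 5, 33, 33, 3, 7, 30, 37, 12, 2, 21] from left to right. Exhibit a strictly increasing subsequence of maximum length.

Patience tails give the LIS length; then backtrack through the dp parents:
31 → extends → [31]
18 → replaces 31 → [18]
19 → extends → [18, 19]
5 → replaces 18 → [5, 19]
33 → extends → [5, 19, 33]
33 → already a tail → [5, 19, 33]
3 → replaces 5 → [3, 19, 33]
7 → replaces 19 → [3, 7, 33]
30 → replaces 33 → [3, 7, 30]
37 → extends → [3, 7, 30, 37]
12 → replaces 30 → [3, 7, 12, 37]
2 → replaces 3 → [2, 7, 12, 37]
21 → replaces 37 → [2, 7, 12, 21]
Length 4; one witness is 18, 19, 33, 37.

18, 19, 33, 37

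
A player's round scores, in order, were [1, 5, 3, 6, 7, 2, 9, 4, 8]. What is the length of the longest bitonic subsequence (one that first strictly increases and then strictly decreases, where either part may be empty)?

6

inc[i] = longest strictly increasing subsequence ending at i; dec[i] = longest strictly decreasing subsequence starting at i:
i:     1 2 3 4 5 6 7 8 9
a[i]:  1 5 3 6 7 2 9 4 8
inc:   1 2 2 3 4 2 5 3 5
dec:   1 3 2 2 2 1 2 1 1
Best peak at i=7 (value 9): inc=5, dec=2, length 5+2−1 = 6.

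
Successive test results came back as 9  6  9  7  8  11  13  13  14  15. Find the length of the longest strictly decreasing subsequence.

Negate each value so 'decreasing' becomes 'increasing', then run patience tails on the negated sequence:
-9 → extends → [-9]
-6 → extends → [-9, -6]
-9 → already a tail → [-9, -6]
-7 → replaces -6 → [-9, -7]
-8 → replaces -7 → [-9, -8]
-11 → replaces -9 → [-11, -8]
-13 → replaces -11 → [-13, -8]
-13 → already a tail → [-13, -8]
-14 → replaces -13 → [-14, -8]
-15 → replaces -14 → [-15, -8]
Two tails, so the longest strictly decreasing subsequence of the original has length 2.

2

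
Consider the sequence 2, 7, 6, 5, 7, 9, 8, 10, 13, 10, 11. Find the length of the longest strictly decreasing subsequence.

3

Negate each value so 'decreasing' becomes 'increasing', then run patience tails on the negated sequence:
-2 → extends → [-2]
-7 → replaces -2 → [-7]
-6 → extends → [-7, -6]
-5 → extends → [-7, -6, -5]
-7 → already a tail → [-7, -6, -5]
-9 → replaces -7 → [-9, -6, -5]
-8 → replaces -6 → [-9, -8, -5]
-10 → replaces -9 → [-10, -8, -5]
-13 → replaces -10 → [-13, -8, -5]
-10 → replaces -8 → [-13, -10, -5]
-11 → replaces -10 → [-13, -11, -5]
Three tails, so the longest strictly decreasing subsequence of the original has length 3.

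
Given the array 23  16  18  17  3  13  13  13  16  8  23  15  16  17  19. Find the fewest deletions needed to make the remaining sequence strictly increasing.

9

Fewest deletions = n − (longest strictly increasing subsequence).
i:      1  2  3  4  5  6  7  8  9 10 11 12 13 14 15
a[i]:  23 16 18 17  3 13 13 13 16  8 23 15 16 17 19
dp:     1  1  2  2  1  2  2  2  3  2  4  3  4  5  6
max dp = 6, so deletions = 15 − 6 = 9.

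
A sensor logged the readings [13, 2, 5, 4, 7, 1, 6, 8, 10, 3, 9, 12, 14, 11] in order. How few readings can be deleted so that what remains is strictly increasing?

7

Fewest deletions = n − (longest strictly increasing subsequence).
i:      1  2  3  4  5  6  7  8  9 10 11 12 13 14
a[i]:  13  2  5  4  7  1  6  8 10  3  9 12 14 11
dp:     1  1  2  2  3  1  3  4  5  2  5  6  7  6
max dp = 7, so deletions = 14 − 7 = 7.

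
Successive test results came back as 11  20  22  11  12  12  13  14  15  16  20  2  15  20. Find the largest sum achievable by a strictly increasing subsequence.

101

Let S[i] be the best sum of a strictly increasing subsequence ending at i:
i:       1   2   3   4   5   6   7   8   9  10  11  12  13  14
a[i]:   11  20  22  11  12  12  13  14  15  16  20   2  15  20
S:      11  31  53  11  23  23  36  50  65  81 101   2  65 101
Maximum is 101 (e.g. 11 + 12 + 13 + 14 + 15 + 16 + 20).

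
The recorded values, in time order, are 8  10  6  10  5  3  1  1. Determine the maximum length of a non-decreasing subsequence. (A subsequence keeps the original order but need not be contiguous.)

Let dp[i] be the length of the longest such subsequence ending at index i:
i:      1  2  3  4  5  6  7  8
a[i]:   8 10  6 10  5  3  1  1
dp:     1  2  1  3  1  1  1  2
Maximum dp value is 3.

3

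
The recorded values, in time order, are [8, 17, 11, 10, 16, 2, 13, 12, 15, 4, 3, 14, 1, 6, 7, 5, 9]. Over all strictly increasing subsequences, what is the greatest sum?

47

Let S[i] be the best sum of a strictly increasing subsequence ending at i:
i:      1  2  3  4  5  6  7  8  9 10 11 12 13 14 15 16 17
a[i]:   8 17 11 10 16  2 13 12 15  4  3 14  1  6  7  5  9
S:      8 25 19 18 35  2 32 31 47  6  5 46  1 12 19 11 28
Maximum is 47 (e.g. 8 + 11 + 13 + 15).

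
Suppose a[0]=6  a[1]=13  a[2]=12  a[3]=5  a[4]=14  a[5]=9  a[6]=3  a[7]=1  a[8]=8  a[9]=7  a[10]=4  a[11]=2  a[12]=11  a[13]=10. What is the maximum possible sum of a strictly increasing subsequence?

Let S[i] be the best sum of a strictly increasing subsequence ending at i:
i:      0  1  2  3  4  5  6  7  8  9 10 11 12 13
a[i]:   6 13 12  5 14  9  3  1  8  7  4  2 11 10
S:      6 19 18  5 33 15  3  1 14 13  7  3 26 25
Maximum is 33 (e.g. 6 + 13 + 14).

33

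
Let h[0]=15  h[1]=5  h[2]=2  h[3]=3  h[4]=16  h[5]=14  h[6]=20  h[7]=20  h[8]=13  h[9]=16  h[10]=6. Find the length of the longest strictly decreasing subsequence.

4

Negate each value so 'decreasing' becomes 'increasing', then run patience tails on the negated sequence:
-15 → extends → [-15]
-5 → extends → [-15, -5]
-2 → extends → [-15, -5, -2]
-3 → replaces -2 → [-15, -5, -3]
-16 → replaces -15 → [-16, -5, -3]
-14 → replaces -5 → [-16, -14, -3]
-20 → replaces -16 → [-20, -14, -3]
-20 → already a tail → [-20, -14, -3]
-13 → replaces -3 → [-20, -14, -13]
-16 → replaces -14 → [-20, -16, -13]
-6 → extends → [-20, -16, -13, -6]
Four tails, so the longest strictly decreasing subsequence of the original has length 4.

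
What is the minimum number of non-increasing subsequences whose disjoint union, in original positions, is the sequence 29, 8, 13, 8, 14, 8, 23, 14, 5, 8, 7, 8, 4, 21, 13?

Place each on the leftmost legal pile:
29 → new pile 1 (tops now [29])
8 → pile 1 (tops now [8])
13 → new pile 2 (tops now [8, 13])
8 → pile 1 (tops now [8, 13])
14 → new pile 3 (tops now [8, 13, 14])
8 → pile 1 (tops now [8, 13, 14])
23 → new pile 4 (tops now [8, 13, 14, 23])
14 → pile 3 (tops now [8, 13, 14, 23])
5 → pile 1 (tops now [5, 13, 14, 23])
8 → pile 2 (tops now [5, 8, 14, 23])
7 → pile 2 (tops now [5, 7, 14, 23])
8 → pile 3 (tops now [5, 7, 8, 23])
4 → pile 1 (tops now [4, 7, 8, 23])
21 → pile 4 (tops now [4, 7, 8, 21])
13 → pile 4 (tops now [4, 7, 8, 13])
Four piles.

4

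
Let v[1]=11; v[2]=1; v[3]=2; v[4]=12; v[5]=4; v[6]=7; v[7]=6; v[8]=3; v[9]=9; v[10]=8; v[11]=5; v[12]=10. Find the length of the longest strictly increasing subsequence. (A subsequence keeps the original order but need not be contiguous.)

6

Let dp[i] be the length of the longest such subsequence ending at index i:
i:      1  2  3  4  5  6  7  8  9 10 11 12
v[i]:  11  1  2 12  4  7  6  3  9  8  5 10
dp:     1  1  2  3  3  4  4  3  5  5  4  6
Maximum dp value is 6.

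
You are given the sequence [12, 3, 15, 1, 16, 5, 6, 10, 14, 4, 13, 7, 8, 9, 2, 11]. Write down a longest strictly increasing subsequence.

Patience tails give the LIS length; then backtrack through the dp parents:
12 → extends → [12]
3 → replaces 12 → [3]
15 → extends → [3, 15]
1 → replaces 3 → [1, 15]
16 → extends → [1, 15, 16]
5 → replaces 15 → [1, 5, 16]
6 → replaces 16 → [1, 5, 6]
10 → extends → [1, 5, 6, 10]
14 → extends → [1, 5, 6, 10, 14]
4 → replaces 5 → [1, 4, 6, 10, 14]
13 → replaces 14 → [1, 4, 6, 10, 13]
7 → replaces 10 → [1, 4, 6, 7, 13]
8 → replaces 13 → [1, 4, 6, 7, 8]
9 → extends → [1, 4, 6, 7, 8, 9]
2 → replaces 4 → [1, 2, 6, 7, 8, 9]
11 → extends → [1, 2, 6, 7, 8, 9, 11]
Length 7; one witness is 3, 5, 6, 7, 8, 9, 11.

3, 5, 6, 7, 8, 9, 11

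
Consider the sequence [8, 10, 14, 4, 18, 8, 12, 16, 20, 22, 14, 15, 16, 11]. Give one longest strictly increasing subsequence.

8, 10, 14, 18, 20, 22

Patience tails give the LIS length; then backtrack through the dp parents:
8 → extends → [8]
10 → extends → [8, 10]
14 → extends → [8, 10, 14]
4 → replaces 8 → [4, 10, 14]
18 → extends → [4, 10, 14, 18]
8 → replaces 10 → [4, 8, 14, 18]
12 → replaces 14 → [4, 8, 12, 18]
16 → replaces 18 → [4, 8, 12, 16]
20 → extends → [4, 8, 12, 16, 20]
22 → extends → [4, 8, 12, 16, 20, 22]
14 → replaces 16 → [4, 8, 12, 14, 20, 22]
15 → replaces 20 → [4, 8, 12, 14, 15, 22]
16 → replaces 22 → [4, 8, 12, 14, 15, 16]
11 → replaces 12 → [4, 8, 11, 14, 15, 16]
Length 6; one witness is 8, 10, 14, 18, 20, 22.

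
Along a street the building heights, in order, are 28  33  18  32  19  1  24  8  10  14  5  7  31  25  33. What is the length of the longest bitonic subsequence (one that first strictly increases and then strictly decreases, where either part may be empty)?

6

inc[i] = longest strictly increasing subsequence ending at i; dec[i] = longest strictly decreasing subsequence starting at i:
i:      1  2  3  4  5  6  7  8  9 10 11 12 13 14 15
a[i]:  28 33 18 32 19  1 24  8 10 14  5  7 31 25 33
inc:    1  2  1  2  2  1  3  2  3  4  2  3  5  5  6
dec:    4  5  3  4  3  1  3  2  2  2  1  1  2  1  1
Best peak at i=2 (value 33): inc=2, dec=5, length 2+5−1 = 6.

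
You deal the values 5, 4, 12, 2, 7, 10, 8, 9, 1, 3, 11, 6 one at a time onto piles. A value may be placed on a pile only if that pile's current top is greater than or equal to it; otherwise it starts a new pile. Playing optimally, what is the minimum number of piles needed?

The minimum number of non-increasing subsequences covering a sequence equals the length of its longest strictly increasing subsequence.
LIS length is 5 (e.g. 5, 7, 8, 9, 11), so 5 piles are needed.

5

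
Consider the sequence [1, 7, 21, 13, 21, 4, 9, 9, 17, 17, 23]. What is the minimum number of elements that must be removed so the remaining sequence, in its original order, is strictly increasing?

Fewest deletions = n − (longest strictly increasing subsequence).
i:      1  2  3  4  5  6  7  8  9 10 11
a[i]:   1  7 21 13 21  4  9  9 17 17 23
dp:     1  2  3  3  4  2  3  3  4  4  5
max dp = 5, so deletions = 11 − 5 = 6.

6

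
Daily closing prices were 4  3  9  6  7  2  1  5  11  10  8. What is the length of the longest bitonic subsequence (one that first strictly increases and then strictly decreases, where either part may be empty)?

inc[i] = longest strictly increasing subsequence ending at i; dec[i] = longest strictly decreasing subsequence starting at i:
i:      1  2  3  4  5  6  7  8  9 10 11
a[i]:   4  3  9  6  7  2  1  5 11 10  8
inc:    1  1  2  2  3  1  1  2  4  4  4
dec:    4  3  4  3  3  2  1  1  3  2  1
Best peak at i=9 (value 11): inc=4, dec=3, length 4+3−1 = 6.

6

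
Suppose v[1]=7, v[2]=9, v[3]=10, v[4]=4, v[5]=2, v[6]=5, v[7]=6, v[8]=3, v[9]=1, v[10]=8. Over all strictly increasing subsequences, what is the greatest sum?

26

Let S[i] be the best sum of a strictly increasing subsequence ending at i:
i:      1  2  3  4  5  6  7  8  9 10
v[i]:   7  9 10  4  2  5  6  3  1  8
S:      7 16 26  4  2  9 15  5  1 23
Maximum is 26 (e.g. 7 + 9 + 10).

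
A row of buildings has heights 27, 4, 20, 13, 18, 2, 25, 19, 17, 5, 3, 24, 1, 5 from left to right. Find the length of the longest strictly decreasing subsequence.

Let dp[i] be the longest strictly decreasing subsequence ending at i:
i:      1  2  3  4  5  6  7  8  9 10 11 12 13 14
a[i]:  27  4 20 13 18  2 25 19 17  5  3 24  1  5
dp:     1  2  2  3  3  4  2  3  4  5  6  3  7  5
Maximum is 7.

7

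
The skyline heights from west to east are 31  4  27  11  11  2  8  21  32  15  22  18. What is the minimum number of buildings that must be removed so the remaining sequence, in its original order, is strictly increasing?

8

Fewest deletions = n − (longest strictly increasing subsequence).
Patience tails:
31 → extends → [31]
4 → replaces 31 → [4]
27 → extends → [4, 27]
11 → replaces 27 → [4, 11]
11 → already a tail → [4, 11]
2 → replaces 4 → [2, 11]
8 → replaces 11 → [2, 8]
21 → extends → [2, 8, 21]
32 → extends → [2, 8, 21, 32]
15 → replaces 21 → [2, 8, 15, 32]
22 → replaces 32 → [2, 8, 15, 22]
18 → replaces 22 → [2, 8, 15, 18]
Longest strictly increasing subsequence has length 4, so deletions = 12 − 4 = 8.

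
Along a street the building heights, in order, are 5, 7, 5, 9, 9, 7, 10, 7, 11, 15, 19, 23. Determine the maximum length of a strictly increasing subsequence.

Let dp[i] be the length of the longest such subsequence ending at index i:
i:      1  2  3  4  5  6  7  8  9 10 11 12
a[i]:   5  7  5  9  9  7 10  7 11 15 19 23
dp:     1  2  1  3  3  2  4  2  5  6  7  8
Maximum dp value is 8.

8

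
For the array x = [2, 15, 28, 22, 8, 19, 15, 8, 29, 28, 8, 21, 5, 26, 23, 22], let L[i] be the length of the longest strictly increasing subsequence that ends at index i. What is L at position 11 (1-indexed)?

2

dp[i] = 1 + max{dp[j] : j<i, x[j]<x[i]} (or 1 if no such j):
i:      1  2  3  4  5  6  7  8  9 10 11 12 13 14 15 16
x[i]:   2 15 28 22  8 19 15  8 29 28  8 21  5 26 23 22
dp:     1  2  3  3  2  3  3  2  4  4  2  4  2  5  5  5
At index 11 the value is 2.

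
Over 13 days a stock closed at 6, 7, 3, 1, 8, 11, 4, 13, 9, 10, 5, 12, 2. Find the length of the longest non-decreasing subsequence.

Track the smallest tail for each achievable length (allowing ties):
6 → extends → [6]
7 → extends → [6, 7]
3 → replaces 6 → [3, 7]
1 → replaces 3 → [1, 7]
8 → extends → [1, 7, 8]
11 → extends → [1, 7, 8, 11]
4 → replaces 7 → [1, 4, 8, 11]
13 → extends → [1, 4, 8, 11, 13]
9 → replaces 11 → [1, 4, 8, 9, 13]
10 → replaces 13 → [1, 4, 8, 9, 10]
5 → replaces 8 → [1, 4, 5, 9, 10]
12 → extends → [1, 4, 5, 9, 10, 12]
2 → replaces 4 → [1, 2, 5, 9, 10, 12]
Six tails, so the longest non-decreasing subsequence has length 6 (e.g. 6, 7, 8, 9, 10, 12).

6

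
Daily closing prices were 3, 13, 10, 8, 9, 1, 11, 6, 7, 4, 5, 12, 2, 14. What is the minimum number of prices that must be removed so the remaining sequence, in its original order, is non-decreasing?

8

Fewest deletions = n − (longest non-decreasing subsequence).
i:      1  2  3  4  5  6  7  8  9 10 11 12 13 14
a[i]:   3 13 10  8  9  1 11  6  7  4  5 12  2 14
dp:     1  2  2  2  3  1  4  2  3  2  3  5  2  6
max dp = 6, so deletions = 14 − 6 = 8.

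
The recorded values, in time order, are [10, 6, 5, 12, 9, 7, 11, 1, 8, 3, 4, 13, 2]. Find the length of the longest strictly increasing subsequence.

4

Track the smallest tail for each achievable length (strict):
10 → extends → [10]
6 → replaces 10 → [6]
5 → replaces 6 → [5]
12 → extends → [5, 12]
9 → replaces 12 → [5, 9]
7 → replaces 9 → [5, 7]
11 → extends → [5, 7, 11]
1 → replaces 5 → [1, 7, 11]
8 → replaces 11 → [1, 7, 8]
3 → replaces 7 → [1, 3, 8]
4 → replaces 8 → [1, 3, 4]
13 → extends → [1, 3, 4, 13]
2 → replaces 3 → [1, 2, 4, 13]
Four tails, so the longest strictly increasing subsequence has length 4 (e.g. 6, 9, 11, 13).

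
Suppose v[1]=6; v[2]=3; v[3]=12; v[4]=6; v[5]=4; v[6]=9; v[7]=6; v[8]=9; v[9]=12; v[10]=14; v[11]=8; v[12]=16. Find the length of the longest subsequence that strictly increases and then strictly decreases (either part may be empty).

inc[i] = longest strictly increasing subsequence ending at i; dec[i] = longest strictly decreasing subsequence starting at i:
i:      1  2  3  4  5  6  7  8  9 10 11 12
v[i]:   6  3 12  6  4  9  6  9 12 14  8 16
inc:    1  1  2  2  2  3  3  4  5  6  4  7
dec:    2  1  3  2  1  2  1  2  2  2  1  1
Best peak at i=10 (value 14): inc=6, dec=2, length 6+2−1 = 7.

7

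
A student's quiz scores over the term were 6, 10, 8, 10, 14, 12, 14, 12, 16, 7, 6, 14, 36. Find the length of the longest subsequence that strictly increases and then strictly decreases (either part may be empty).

inc[i] = longest strictly increasing subsequence ending at i; dec[i] = longest strictly decreasing subsequence starting at i:
i:      1  2  3  4  5  6  7  8  9 10 11 12 13
a[i]:   6 10  8 10 14 12 14 12 16  7  6 14 36
inc:    1  2  2  3  4  4  5  4  6  2  1  5  7
dec:    1  4  3  3  4  3  4  3  3  2  1  1  1
Best peak at i=7 (value 14): inc=5, dec=4, length 5+4−1 = 8.

8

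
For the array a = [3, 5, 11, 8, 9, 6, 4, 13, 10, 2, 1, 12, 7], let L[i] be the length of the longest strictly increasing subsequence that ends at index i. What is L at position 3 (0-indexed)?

3

dp[i] = 1 + max{dp[j] : j<i, a[j]<a[i]} (or 1 if no such j):
i:      0  1  2  3  4  5  6  7  8  9 10 11 12
a[i]:   3  5 11  8  9  6  4 13 10  2  1 12  7
dp:     1  2  3  3  4  3  2  5  5  1  1  6  4
At index 3 the value is 3.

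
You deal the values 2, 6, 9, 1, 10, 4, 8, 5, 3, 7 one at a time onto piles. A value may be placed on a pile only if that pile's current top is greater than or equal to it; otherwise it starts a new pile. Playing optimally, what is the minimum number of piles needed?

4

The minimum number of non-increasing subsequences covering a sequence equals the length of its longest strictly increasing subsequence.
LIS length is 4 (e.g. 2, 6, 9, 10), so 4 piles are needed.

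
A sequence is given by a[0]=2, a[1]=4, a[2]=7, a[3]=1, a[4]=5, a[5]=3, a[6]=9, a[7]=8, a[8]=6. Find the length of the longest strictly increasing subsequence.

Track the smallest tail for each achievable length (strict):
2 → extends → [2]
4 → extends → [2, 4]
7 → extends → [2, 4, 7]
1 → replaces 2 → [1, 4, 7]
5 → replaces 7 → [1, 4, 5]
3 → replaces 4 → [1, 3, 5]
9 → extends → [1, 3, 5, 9]
8 → replaces 9 → [1, 3, 5, 8]
6 → replaces 8 → [1, 3, 5, 6]
Four tails, so the longest strictly increasing subsequence has length 4 (e.g. 2, 4, 7, 9).

4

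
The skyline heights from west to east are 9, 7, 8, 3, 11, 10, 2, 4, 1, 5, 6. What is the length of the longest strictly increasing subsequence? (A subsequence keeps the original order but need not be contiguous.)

Let dp[i] be the length of the longest such subsequence ending at index i:
i:      1  2  3  4  5  6  7  8  9 10 11
a[i]:   9  7  8  3 11 10  2  4  1  5  6
dp:     1  1  2  1  3  3  1  2  1  3  4
Maximum dp value is 4.

4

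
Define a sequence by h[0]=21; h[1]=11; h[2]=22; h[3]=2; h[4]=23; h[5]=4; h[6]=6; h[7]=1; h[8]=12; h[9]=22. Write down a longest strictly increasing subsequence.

2, 4, 6, 12, 22

Patience tails give the LIS length; then backtrack through the dp parents:
21 → extends → [21]
11 → replaces 21 → [11]
22 → extends → [11, 22]
2 → replaces 11 → [2, 22]
23 → extends → [2, 22, 23]
4 → replaces 22 → [2, 4, 23]
6 → replaces 23 → [2, 4, 6]
1 → replaces 2 → [1, 4, 6]
12 → extends → [1, 4, 6, 12]
22 → extends → [1, 4, 6, 12, 22]
Length 5; one witness is 2, 4, 6, 12, 22.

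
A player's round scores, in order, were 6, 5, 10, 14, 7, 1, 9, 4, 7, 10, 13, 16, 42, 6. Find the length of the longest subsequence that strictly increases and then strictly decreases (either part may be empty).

inc[i] = longest strictly increasing subsequence ending at i; dec[i] = longest strictly decreasing subsequence starting at i:
i:      1  2  3  4  5  6  7  8  9 10 11 12 13 14
a[i]:   6  5 10 14  7  1  9  4  7 10 13 16 42  6
inc:    1  1  2  3  2  1  3  2  3  4  5  6  7  3
dec:    3  2  4  4  2  1  3  1  2  2  2  2  2  1
Best peak at i=13 (value 42): inc=7, dec=2, length 7+2−1 = 8.

8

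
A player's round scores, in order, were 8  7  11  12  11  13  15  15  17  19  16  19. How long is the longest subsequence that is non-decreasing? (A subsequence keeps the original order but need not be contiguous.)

Track the smallest tail for each achievable length (allowing ties):
8 → extends → [8]
7 → replaces 8 → [7]
11 → extends → [7, 11]
12 → extends → [7, 11, 12]
11 → replaces 12 → [7, 11, 11]
13 → extends → [7, 11, 11, 13]
15 → extends → [7, 11, 11, 13, 15]
15 → extends → [7, 11, 11, 13, 15, 15]
17 → extends → [7, 11, 11, 13, 15, 15, 17]
19 → extends → [7, 11, 11, 13, 15, 15, 17, 19]
16 → replaces 17 → [7, 11, 11, 13, 15, 15, 16, 19]
19 → extends → [7, 11, 11, 13, 15, 15, 16, 19, 19]
Nine tails, so the longest non-decreasing subsequence has length 9 (e.g. 8, 11, 12, 13, 15, 15, 17, 19, 19).

9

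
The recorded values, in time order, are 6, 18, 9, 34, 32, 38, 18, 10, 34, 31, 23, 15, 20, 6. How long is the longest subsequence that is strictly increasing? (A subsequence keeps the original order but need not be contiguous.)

5

Track the smallest tail for each achievable length (strict):
6 → extends → [6]
18 → extends → [6, 18]
9 → replaces 18 → [6, 9]
34 → extends → [6, 9, 34]
32 → replaces 34 → [6, 9, 32]
38 → extends → [6, 9, 32, 38]
18 → replaces 32 → [6, 9, 18, 38]
10 → replaces 18 → [6, 9, 10, 38]
34 → replaces 38 → [6, 9, 10, 34]
31 → replaces 34 → [6, 9, 10, 31]
23 → replaces 31 → [6, 9, 10, 23]
15 → replaces 23 → [6, 9, 10, 15]
20 → extends → [6, 9, 10, 15, 20]
6 → already a tail → [6, 9, 10, 15, 20]
Five tails, so the longest strictly increasing subsequence has length 5 (e.g. 6, 9, 10, 15, 20).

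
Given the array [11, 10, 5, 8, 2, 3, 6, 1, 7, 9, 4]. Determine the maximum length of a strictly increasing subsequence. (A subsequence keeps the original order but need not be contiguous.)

5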